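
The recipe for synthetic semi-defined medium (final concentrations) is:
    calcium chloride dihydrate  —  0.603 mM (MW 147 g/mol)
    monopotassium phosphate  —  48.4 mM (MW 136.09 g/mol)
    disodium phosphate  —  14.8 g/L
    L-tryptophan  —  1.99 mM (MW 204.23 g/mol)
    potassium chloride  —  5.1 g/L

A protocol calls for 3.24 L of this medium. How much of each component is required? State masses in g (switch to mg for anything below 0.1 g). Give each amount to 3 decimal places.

calcium chloride dihydrate 0.287 g; monopotassium phosphate 21.341 g; disodium phosphate 47.952 g; L-tryptophan 1.317 g; potassium chloride 16.524 g

Working volume: 3.24 L.
calcium chloride dihydrate: 0.603 mmol/L × 147 g/mol × 3.24 L ÷ 1000 = 0.287 g
monopotassium phosphate: 48.4 mmol/L × 136.09 g/mol × 3.24 L ÷ 1000 = 21.341 g
disodium phosphate: 14.8 g/L × 3.24 L = 47.952 g
L-tryptophan: 1.99 mmol/L × 204.23 g/mol × 3.24 L ÷ 1000 = 1.317 g
potassium chloride: 5.1 g/L × 3.24 L = 16.524 g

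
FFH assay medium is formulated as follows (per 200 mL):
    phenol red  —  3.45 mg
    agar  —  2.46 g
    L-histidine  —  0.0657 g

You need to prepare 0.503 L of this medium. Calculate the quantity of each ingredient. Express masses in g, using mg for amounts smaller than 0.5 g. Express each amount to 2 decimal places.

phenol red 8.68 mg; agar 6.19 g; L-histidine 165.24 mg

Scale factor = 503 mL / 200 mL = 2.515.
phenol red: 3.45 mg × (503 mL / 200 mL) = 8.68 mg
agar: 2.46 g × (503 mL / 200 mL) = 6.19 g
L-histidine: 0.0657 g × (503 mL / 200 mL) = 0.165236 g = 165.24 mg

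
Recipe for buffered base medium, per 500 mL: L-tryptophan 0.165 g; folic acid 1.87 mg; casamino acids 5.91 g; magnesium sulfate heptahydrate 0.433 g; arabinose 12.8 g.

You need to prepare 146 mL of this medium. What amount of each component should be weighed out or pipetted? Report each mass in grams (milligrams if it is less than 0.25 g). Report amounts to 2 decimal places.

Ratio of target to recipe volume: 146 / 500 = 0.292.
L-tryptophan: 0.165 g × (146 mL / 500 mL) = 0.04818 g = 48.18 mg
folic acid: 1.87 mg × (146 mL / 500 mL) = 0.55 mg
casamino acids: 5.91 g × (146 mL / 500 mL) = 1.73 g
magnesium sulfate heptahydrate: 0.433 g × (146 mL / 500 mL) = 0.126436 g = 126.44 mg
arabinose: 12.8 g × (146 mL / 500 mL) = 3.74 g

L-tryptophan 48.18 mg; folic acid 0.55 mg; casamino acids 1.73 g; magnesium sulfate heptahydrate 126.44 mg; arabinose 3.74 g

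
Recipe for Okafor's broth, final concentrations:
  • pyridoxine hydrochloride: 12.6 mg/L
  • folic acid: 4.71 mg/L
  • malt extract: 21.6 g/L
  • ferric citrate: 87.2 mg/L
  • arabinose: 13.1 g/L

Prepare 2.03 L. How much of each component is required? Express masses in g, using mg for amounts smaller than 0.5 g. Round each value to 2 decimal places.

pyridoxine hydrochloride 25.58 mg; folic acid 9.56 mg; malt extract 43.85 g; ferric citrate 177.02 mg; arabinose 26.59 g

Working volume: 2.03 L.
pyridoxine hydrochloride: 12.6 mg/L × 2.03 L = 25.58 mg
folic acid: 4.71 mg/L × 2.03 L = 9.56 mg
malt extract: 21.6 g/L × 2.03 L = 43.85 g
ferric citrate: 87.2 mg/L × 2.03 L = 177.02 mg
arabinose: 13.1 g/L × 2.03 L = 26.59 g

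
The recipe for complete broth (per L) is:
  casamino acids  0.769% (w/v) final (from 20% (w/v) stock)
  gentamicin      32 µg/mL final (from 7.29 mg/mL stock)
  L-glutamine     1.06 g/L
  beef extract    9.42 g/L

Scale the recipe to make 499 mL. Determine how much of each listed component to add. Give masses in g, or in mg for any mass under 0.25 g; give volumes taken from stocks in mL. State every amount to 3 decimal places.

Scale factor relative to 1 L: 0.499.
casamino acids: V = C2·V2/C1 = 0.769% ÷ 20% × 499 mL = 19.187 mL
gentamicin: C1V1 = C2V2 → 32 µg/mL × 499 mL ÷ 7290 µg/mL = 2.190 mL
L-glutamine: 1.06 g/L × 0.499 L = 0.529 g
beef extract: 9.42 g/L × 0.499 L = 4.701 g

casamino acids 19.187 mL; gentamicin 2.190 mL; L-glutamine 0.529 g; beef extract 4.701 g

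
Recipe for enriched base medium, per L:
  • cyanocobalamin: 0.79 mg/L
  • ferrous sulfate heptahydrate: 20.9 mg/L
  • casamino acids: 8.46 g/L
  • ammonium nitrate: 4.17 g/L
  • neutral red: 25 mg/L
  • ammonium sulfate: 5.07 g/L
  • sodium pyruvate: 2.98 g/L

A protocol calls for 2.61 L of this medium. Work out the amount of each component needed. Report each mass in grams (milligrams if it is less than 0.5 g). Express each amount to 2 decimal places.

Working volume: 2.61 L.
cyanocobalamin: 0.79 mg/L × 2.61 L = 2.06 mg
ferrous sulfate heptahydrate: 20.9 mg/L × 2.61 L = 54.55 mg
casamino acids: 8.46 g/L × 2.61 L = 22.08 g
ammonium nitrate: 4.17 g/L × 2.61 L = 10.88 g
neutral red: 25 mg/L × 2.61 L = 65.25 mg
ammonium sulfate: 5.07 g/L × 2.61 L = 13.23 g
sodium pyruvate: 2.98 g/L × 2.61 L = 7.78 g

cyanocobalamin 2.06 mg; ferrous sulfate heptahydrate 54.55 mg; casamino acids 22.08 g; ammonium nitrate 10.88 g; neutral red 65.25 mg; ammonium sulfate 13.23 g; sodium pyruvate 7.78 g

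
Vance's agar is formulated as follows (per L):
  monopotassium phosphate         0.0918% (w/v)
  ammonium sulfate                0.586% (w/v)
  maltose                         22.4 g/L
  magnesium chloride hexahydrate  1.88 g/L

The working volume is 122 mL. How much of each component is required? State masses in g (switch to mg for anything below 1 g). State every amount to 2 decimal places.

monopotassium phosphate 112.00 mg; ammonium sulfate 714.92 mg; maltose 2.73 g; magnesium chloride hexahydrate 229.36 mg

Scale factor relative to 1 L: 0.122.
monopotassium phosphate: 0.0918 g per 100 mL × 122 mL ÷ 100 = 0.111996 g = 112.00 mg
ammonium sulfate: 0.586 g per 100 mL × 122 mL ÷ 100 = 0.71492 g = 714.92 mg
maltose: 22.4 g/L × 0.122 L = 2.73 g
magnesium chloride hexahydrate: 1.88 g/L × 0.122 L = 0.22936 g = 229.36 mg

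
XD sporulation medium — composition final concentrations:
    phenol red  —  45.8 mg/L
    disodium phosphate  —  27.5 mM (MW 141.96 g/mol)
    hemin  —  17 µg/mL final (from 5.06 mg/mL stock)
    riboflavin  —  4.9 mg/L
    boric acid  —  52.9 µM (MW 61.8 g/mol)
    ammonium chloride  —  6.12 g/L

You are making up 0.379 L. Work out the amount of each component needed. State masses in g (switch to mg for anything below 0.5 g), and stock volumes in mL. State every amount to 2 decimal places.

phenol red 17.36 mg; disodium phosphate 1.48 g; hemin 1.27 mL; riboflavin 1.86 mg; boric acid 1.24 mg; ammonium chloride 2.32 g

Scale factor relative to 1 L: 0.379.
phenol red: 45.8 mg/L × 0.379 L = 17.36 mg
disodium phosphate: 27.5 mmol/L × 141.96 g/mol × 0.379 L ÷ 1000 = 1.48 g
hemin: C1V1 = C2V2 → 17 µg/mL × 379 mL ÷ 5060 µg/mL = 1.27 mL
riboflavin: 4.9 mg/L × 0.379 L = 1.86 mg
boric acid: 52.9 µmol/L × 61.8 g/mol × 0.379 L ÷ 1000 = 1.24 mg
ammonium chloride: 6.12 g/L × 0.379 L = 2.32 g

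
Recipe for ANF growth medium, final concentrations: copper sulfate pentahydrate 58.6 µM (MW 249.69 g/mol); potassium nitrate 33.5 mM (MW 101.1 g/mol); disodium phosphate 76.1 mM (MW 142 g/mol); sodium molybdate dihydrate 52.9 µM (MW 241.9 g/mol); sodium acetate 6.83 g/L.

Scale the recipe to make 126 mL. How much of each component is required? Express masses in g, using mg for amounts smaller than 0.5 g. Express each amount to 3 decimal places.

copper sulfate pentahydrate 1.844 mg; potassium nitrate 426.743 mg; disodium phosphate 1.362 g; sodium molybdate dihydrate 1.612 mg; sodium acetate 0.861 g

Target volume = 126 mL = 0.126 L.
copper sulfate pentahydrate: 58.6 µmol/L × 249.69 g/mol × 0.126 L ÷ 1000 = 1.844 mg
potassium nitrate: 33.5 mmol/L × 101.1 mg/mmol × 0.126 L = 426.743 mg
disodium phosphate: 76.1 mmol/L × 142 g/mol × 0.126 L ÷ 1000 = 1.362 g
sodium molybdate dihydrate: 52.9 µmol/L × 241.9 g/mol × 0.126 L ÷ 1000 = 1.612 mg
sodium acetate: 6.83 g/L × 0.126 L = 0.861 g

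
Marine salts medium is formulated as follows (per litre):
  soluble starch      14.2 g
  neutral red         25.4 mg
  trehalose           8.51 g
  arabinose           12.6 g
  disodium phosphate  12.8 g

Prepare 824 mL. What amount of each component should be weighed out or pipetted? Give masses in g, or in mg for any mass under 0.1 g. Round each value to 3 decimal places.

Ratio of target to recipe volume: 824 / 1000 = 0.824.
soluble starch: 14.2 g × (824 mL / 1000 mL) = 11.701 g
neutral red: 25.4 mg × (824 mL / 1000 mL) = 20.930 mg
trehalose: 8.51 g × (824 mL / 1000 mL) = 7.012 g
arabinose: 12.6 g × (824 mL / 1000 mL) = 10.382 g
disodium phosphate: 12.8 g × (824 mL / 1000 mL) = 10.547 g

soluble starch 11.701 g; neutral red 20.930 mg; trehalose 7.012 g; arabinose 10.382 g; disodium phosphate 10.547 g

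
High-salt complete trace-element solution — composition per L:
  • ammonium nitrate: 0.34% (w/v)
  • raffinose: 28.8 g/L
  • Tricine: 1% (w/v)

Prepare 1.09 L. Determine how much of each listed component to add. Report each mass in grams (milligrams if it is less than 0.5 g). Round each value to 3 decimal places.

Scale factor relative to 1 L: 1.09.
ammonium nitrate: 0.34 g per 100 mL × 1090 mL ÷ 100 = 3.706 g
raffinose: 28.8 g/L × 1.09 L = 31.392 g
Tricine: 1 g per 100 mL × 1090 mL ÷ 100 = 10.900 g

ammonium nitrate 3.706 g; raffinose 31.392 g; Tricine 10.900 g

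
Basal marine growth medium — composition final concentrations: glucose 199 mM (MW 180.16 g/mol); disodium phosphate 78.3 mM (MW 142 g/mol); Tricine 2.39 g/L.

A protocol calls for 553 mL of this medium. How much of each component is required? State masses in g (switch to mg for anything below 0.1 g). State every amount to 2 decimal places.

Working volume: 553 mL = 0.553 L.
glucose: 199 mmol/L × 180.16 g/mol × 0.553 L ÷ 1000 = 19.83 g
disodium phosphate: 78.3 mmol/L × 142 g/mol × 0.553 L ÷ 1000 = 6.15 g
Tricine: 2.39 g/L × 0.553 L = 1.32 g

glucose 19.83 g; disodium phosphate 6.15 g; Tricine 1.32 g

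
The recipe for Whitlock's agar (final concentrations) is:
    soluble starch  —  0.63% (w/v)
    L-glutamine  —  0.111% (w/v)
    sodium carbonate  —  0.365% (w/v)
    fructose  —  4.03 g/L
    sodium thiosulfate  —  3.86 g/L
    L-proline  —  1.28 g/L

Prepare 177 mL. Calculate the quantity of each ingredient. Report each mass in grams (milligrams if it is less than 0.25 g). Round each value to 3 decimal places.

soluble starch 1.115 g; L-glutamine 196.470 mg; sodium carbonate 0.646 g; fructose 0.713 g; sodium thiosulfate 0.683 g; L-proline 226.560 mg

Working volume: 177 mL = 0.177 L.
soluble starch: 0.63% w/v = 6.3 g/L → 6.3 × 0.177 L = 1.115 g
L-glutamine: 0.111% w/v = 1.11 g/L → 1.11 × 0.177 L = 0.19647 g = 196.470 mg
sodium carbonate: 0.365 g per 100 mL × 177 mL ÷ 100 = 0.646 g
fructose: 4.03 g/L × 0.177 L = 0.713 g
sodium thiosulfate: 3.86 g/L × 0.177 L = 0.683 g
L-proline: 1.28 g/L × 0.177 L = 0.22656 g = 226.560 mg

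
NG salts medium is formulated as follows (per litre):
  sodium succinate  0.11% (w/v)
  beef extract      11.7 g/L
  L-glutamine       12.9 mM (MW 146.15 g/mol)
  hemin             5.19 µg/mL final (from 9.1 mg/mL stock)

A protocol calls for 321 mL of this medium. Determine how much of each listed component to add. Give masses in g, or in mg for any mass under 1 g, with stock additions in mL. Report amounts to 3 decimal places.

Working volume: 321 mL = 0.321 L.
sodium succinate: 0.11 g per 100 mL × 321 mL ÷ 100 = 0.3531 g = 353.100 mg
beef extract: 11.7 g/L × 0.321 L = 3.756 g
L-glutamine: 12.9 mmol/L × 146.15 mg/mmol × 0.321 L = 605.193 mg
hemin: dilute stock: 5.19 µg/mL × 321 mL ÷ 9100 µg/mL = 0.183 mL

sodium succinate 353.100 mg; beef extract 3.756 g; L-glutamine 605.193 mg; hemin 0.183 mL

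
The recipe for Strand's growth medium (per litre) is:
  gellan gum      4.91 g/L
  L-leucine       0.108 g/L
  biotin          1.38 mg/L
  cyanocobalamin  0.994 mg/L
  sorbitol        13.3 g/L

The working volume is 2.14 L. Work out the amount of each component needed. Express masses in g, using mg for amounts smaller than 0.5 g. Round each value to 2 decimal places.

gellan gum 10.51 g; L-leucine 231.12 mg; biotin 2.95 mg; cyanocobalamin 2.13 mg; sorbitol 28.46 g

Scale factor relative to 1 L: 2.14.
gellan gum: 4.91 g/L × 2.14 L = 10.51 g
L-leucine: 0.108 g/L × 2.14 L = 0.23112 g = 231.12 mg
biotin: 1.38 mg/L × 2.14 L = 2.95 mg
cyanocobalamin: 0.994 mg/L × 2.14 L = 2.13 mg
sorbitol: 13.3 g/L × 2.14 L = 28.46 g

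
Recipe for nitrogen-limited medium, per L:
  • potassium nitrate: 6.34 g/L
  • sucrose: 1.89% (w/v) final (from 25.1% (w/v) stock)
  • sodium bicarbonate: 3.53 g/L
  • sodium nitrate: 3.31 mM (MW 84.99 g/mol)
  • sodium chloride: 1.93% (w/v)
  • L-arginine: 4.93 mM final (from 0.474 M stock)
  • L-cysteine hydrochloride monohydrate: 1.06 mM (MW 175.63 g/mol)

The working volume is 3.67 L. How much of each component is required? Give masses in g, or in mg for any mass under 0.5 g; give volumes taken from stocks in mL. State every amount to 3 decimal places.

potassium nitrate 23.268 g; sucrose 276.347 mL; sodium bicarbonate 12.955 g; sodium nitrate 1.032 g; sodium chloride 70.831 g; L-arginine 38.171 mL; L-cysteine hydrochloride monohydrate 0.683 g

Scale factor relative to 1 L: 3.67.
potassium nitrate: 6.34 g/L × 3.67 L = 23.268 g
sucrose: dilute stock: 1.89% ÷ 25.1% × 3670 mL = 276.347 mL
sodium bicarbonate: 3.53 g/L × 3.67 L = 12.955 g
sodium nitrate: 3.31 mmol/L × 84.99 g/mol × 3.67 L ÷ 1000 = 1.032 g
sodium chloride: 1.93 g per 100 mL × 3670 mL ÷ 100 = 70.831 g
L-arginine: C1V1 = C2V2 → 4.93 mM × 3670 mL ÷ 474 mM = 38.171 mL
L-cysteine hydrochloride monohydrate: 1.06 mmol/L × 175.63 g/mol × 3.67 L ÷ 1000 = 0.683 g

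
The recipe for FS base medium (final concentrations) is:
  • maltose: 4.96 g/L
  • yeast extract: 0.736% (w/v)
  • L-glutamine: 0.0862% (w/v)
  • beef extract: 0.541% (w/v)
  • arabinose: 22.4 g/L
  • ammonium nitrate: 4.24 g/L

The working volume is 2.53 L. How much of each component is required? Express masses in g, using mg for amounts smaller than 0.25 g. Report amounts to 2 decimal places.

Working volume: 2.53 L.
maltose: 4.96 g/L × 2.53 L = 12.55 g
yeast extract: 0.736 g per 100 mL × 2530 mL ÷ 100 = 18.62 g
L-glutamine: 0.0862 g per 100 mL × 2530 mL ÷ 100 = 2.18 g
beef extract: 0.541% w/v = 5.41 g/L → 5.41 × 2.53 L = 13.69 g
arabinose: 22.4 g/L × 2.53 L = 56.67 g
ammonium nitrate: 4.24 g/L × 2.53 L = 10.73 g

maltose 12.55 g; yeast extract 18.62 g; L-glutamine 2.18 g; beef extract 13.69 g; arabinose 56.67 g; ammonium nitrate 10.73 g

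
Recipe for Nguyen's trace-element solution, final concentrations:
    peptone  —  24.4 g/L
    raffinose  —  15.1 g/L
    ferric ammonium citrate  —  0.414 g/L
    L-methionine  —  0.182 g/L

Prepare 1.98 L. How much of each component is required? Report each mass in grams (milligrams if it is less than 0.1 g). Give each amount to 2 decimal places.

peptone 48.31 g; raffinose 29.90 g; ferric ammonium citrate 0.82 g; L-methionine 0.36 g

Working volume: 1.98 L.
peptone: 24.4 g/L × 1.98 L = 48.31 g
raffinose: 15.1 g/L × 1.98 L = 29.90 g
ferric ammonium citrate: 0.414 g/L × 1.98 L = 0.82 g
L-methionine: 0.182 g/L × 1.98 L = 0.36 g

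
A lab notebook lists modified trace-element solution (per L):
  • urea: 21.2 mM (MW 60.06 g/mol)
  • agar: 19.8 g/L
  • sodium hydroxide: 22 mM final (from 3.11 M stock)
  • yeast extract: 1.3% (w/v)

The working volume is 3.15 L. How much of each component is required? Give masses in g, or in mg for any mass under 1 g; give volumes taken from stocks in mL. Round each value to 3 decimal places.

urea 4.011 g; agar 62.370 g; sodium hydroxide 22.283 mL; yeast extract 40.950 g

Scale factor relative to 1 L: 3.15.
urea: 21.2 mmol/L × 60.06 g/mol × 3.15 L ÷ 1000 = 4.011 g
agar: 19.8 g/L × 3.15 L = 62.370 g
sodium hydroxide: dilute stock: 22 mM × 3150 mL ÷ 3110 mM = 22.283 mL
yeast extract: 1.3 g per 100 mL × 3150 mL ÷ 100 = 40.950 g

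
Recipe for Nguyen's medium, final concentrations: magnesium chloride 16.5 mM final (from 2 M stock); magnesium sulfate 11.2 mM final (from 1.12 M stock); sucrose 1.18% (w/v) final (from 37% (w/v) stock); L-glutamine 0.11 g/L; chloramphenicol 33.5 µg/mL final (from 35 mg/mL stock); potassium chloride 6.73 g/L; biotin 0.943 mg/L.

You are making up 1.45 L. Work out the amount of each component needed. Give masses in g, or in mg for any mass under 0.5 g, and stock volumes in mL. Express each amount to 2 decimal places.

Scale factor relative to 1 L: 1.45.
magnesium chloride: C1V1 = C2V2 → 16.5 mM × 1450 mL ÷ 2000 mM = 11.96 mL
magnesium sulfate: V = C2·V2/C1 = 11.2 mM × 1450 mL ÷ 1120 mM = 14.50 mL
sucrose: C1V1 = C2V2 → 1.18% ÷ 37% × 1450 mL = 46.24 mL
L-glutamine: 0.11 g/L × 1.45 L = 0.1595 g = 159.50 mg
chloramphenicol: V = C2·V2/C1 = 33.5 µg/mL × 1450 mL ÷ 35000 µg/mL = 1.39 mL
potassium chloride: 6.73 g/L × 1.45 L = 9.76 g
biotin: 0.943 mg/L × 1.45 L = 1.37 mg

magnesium chloride 11.96 mL; magnesium sulfate 14.50 mL; sucrose 46.24 mL; L-glutamine 159.50 mg; chloramphenicol 1.39 mL; potassium chloride 9.76 g; biotin 1.37 mg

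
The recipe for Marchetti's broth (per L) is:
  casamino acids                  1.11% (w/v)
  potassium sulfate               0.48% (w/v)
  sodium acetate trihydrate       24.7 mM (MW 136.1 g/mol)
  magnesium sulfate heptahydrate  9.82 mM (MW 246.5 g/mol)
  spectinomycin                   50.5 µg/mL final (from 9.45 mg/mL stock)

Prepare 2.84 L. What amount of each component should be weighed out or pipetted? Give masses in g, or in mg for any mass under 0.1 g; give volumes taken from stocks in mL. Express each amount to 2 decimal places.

casamino acids 31.52 g; potassium sulfate 13.63 g; sodium acetate trihydrate 9.55 g; magnesium sulfate heptahydrate 6.87 g; spectinomycin 15.18 mL

Scale factor relative to 1 L: 2.84.
casamino acids: 1.11% w/v = 11.1 g/L → 11.1 × 2.84 L = 31.52 g
potassium sulfate: 0.48 g per 100 mL × 2840 mL ÷ 100 = 13.63 g
sodium acetate trihydrate: 24.7 mmol/L × 136.1 g/mol × 2.84 L ÷ 1000 = 9.55 g
magnesium sulfate heptahydrate: 9.82 mmol/L × 246.5 g/mol × 2.84 L ÷ 1000 = 6.87 g
spectinomycin: V = C2·V2/C1 = 50.5 µg/mL × 2840 mL ÷ 9450 µg/mL = 15.18 mL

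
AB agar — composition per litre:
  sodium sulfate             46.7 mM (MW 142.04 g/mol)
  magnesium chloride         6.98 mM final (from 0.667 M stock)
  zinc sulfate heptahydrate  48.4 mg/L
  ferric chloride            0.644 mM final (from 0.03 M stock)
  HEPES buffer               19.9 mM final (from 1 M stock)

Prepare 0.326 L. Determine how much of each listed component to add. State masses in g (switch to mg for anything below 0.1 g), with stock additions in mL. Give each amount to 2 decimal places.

Scale factor relative to 1 L: 0.326.
sodium sulfate: 46.7 mmol/L × 142.04 g/mol × 0.326 L ÷ 1000 = 2.16 g
magnesium chloride: V = C2·V2/C1 = 6.98 mM × 326 mL ÷ 667 mM = 3.41 mL
zinc sulfate heptahydrate: 48.4 mg/L × 0.326 L = 15.78 mg
ferric chloride: V = C2·V2/C1 = 0.644 mM × 326 mL ÷ 30 mM = 7.00 mL
HEPES buffer: dilute stock: 19.9 mM × 326 mL ÷ 1000 mM = 6.49 mL

sodium sulfate 2.16 g; magnesium chloride 3.41 mL; zinc sulfate heptahydrate 15.78 mg; ferric chloride 7.00 mL; HEPES buffer 6.49 mL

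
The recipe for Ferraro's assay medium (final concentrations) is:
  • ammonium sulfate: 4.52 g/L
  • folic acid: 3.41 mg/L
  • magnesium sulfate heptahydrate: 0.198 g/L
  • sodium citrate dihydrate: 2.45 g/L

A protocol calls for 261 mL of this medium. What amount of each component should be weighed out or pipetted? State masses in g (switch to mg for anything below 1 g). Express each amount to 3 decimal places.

Target volume = 261 mL = 0.261 L.
ammonium sulfate: 4.52 g/L × 0.261 L = 1.180 g
folic acid: 3.41 mg/L × 0.261 L = 0.890 mg
magnesium sulfate heptahydrate: 0.198 g/L × 0.261 L = 0.051678 g = 51.678 mg
sodium citrate dihydrate: 2.45 g/L × 0.261 L = 0.63945 g = 639.450 mg

ammonium sulfate 1.180 g; folic acid 0.890 mg; magnesium sulfate heptahydrate 51.678 mg; sodium citrate dihydrate 639.450 mg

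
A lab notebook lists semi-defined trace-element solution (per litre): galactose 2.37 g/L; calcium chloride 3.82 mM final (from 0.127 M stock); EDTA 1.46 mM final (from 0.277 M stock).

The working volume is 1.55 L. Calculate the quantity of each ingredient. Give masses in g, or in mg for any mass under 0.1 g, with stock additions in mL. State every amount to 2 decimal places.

galactose 3.67 g; calcium chloride 46.62 mL; EDTA 8.17 mL

Scale factor relative to 1 L: 1.55.
galactose: 2.37 g/L × 1.55 L = 3.67 g
calcium chloride: C1V1 = C2V2 → 3.82 mM × 1550 mL ÷ 127 mM = 46.62 mL
EDTA: dilute stock: 1.46 mM × 1550 mL ÷ 277 mM = 8.17 mL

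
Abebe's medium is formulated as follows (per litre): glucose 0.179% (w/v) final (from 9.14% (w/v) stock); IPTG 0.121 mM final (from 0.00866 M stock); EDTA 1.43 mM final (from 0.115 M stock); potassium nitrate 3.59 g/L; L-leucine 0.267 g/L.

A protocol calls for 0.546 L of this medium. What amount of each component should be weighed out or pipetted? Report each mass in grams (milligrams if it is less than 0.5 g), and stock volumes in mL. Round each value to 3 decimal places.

Working volume: 0.546 L.
glucose: dilute stock: 0.179% ÷ 9.14% × 546 mL = 10.693 mL
IPTG: dilute stock: 0.121 mM × 546 mL ÷ 8.66 mM = 7.629 mL
EDTA: V = C2·V2/C1 = 1.43 mM × 546 mL ÷ 115 mM = 6.789 mL
potassium nitrate: 3.59 g/L × 0.546 L = 1.960 g
L-leucine: 0.267 g/L × 0.546 L = 0.145782 g = 145.782 mg

glucose 10.693 mL; IPTG 7.629 mL; EDTA 6.789 mL; potassium nitrate 1.960 g; L-leucine 145.782 mg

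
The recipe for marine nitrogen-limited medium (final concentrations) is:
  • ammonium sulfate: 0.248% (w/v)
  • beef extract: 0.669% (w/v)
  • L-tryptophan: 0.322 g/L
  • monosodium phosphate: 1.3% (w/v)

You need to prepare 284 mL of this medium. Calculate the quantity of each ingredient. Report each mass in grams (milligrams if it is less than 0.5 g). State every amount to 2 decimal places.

ammonium sulfate 0.70 g; beef extract 1.90 g; L-tryptophan 91.45 mg; monosodium phosphate 3.69 g

Working volume: 284 mL = 0.284 L.
ammonium sulfate: 0.248 g per 100 mL × 284 mL ÷ 100 = 0.70 g
beef extract: 0.669 g per 100 mL × 284 mL ÷ 100 = 1.90 g
L-tryptophan: 0.322 g/L × 0.284 L = 0.091448 g = 91.45 mg
monosodium phosphate: 1.3% w/v = 13 g/L → 13 × 0.284 L = 3.69 g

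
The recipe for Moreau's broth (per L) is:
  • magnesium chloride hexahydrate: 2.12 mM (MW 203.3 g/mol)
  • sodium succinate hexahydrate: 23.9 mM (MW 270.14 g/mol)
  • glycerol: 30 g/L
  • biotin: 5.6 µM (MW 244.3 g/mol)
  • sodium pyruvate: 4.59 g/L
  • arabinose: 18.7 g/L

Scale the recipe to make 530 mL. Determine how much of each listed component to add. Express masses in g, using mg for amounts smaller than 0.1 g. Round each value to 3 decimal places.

magnesium chloride hexahydrate 0.228 g; sodium succinate hexahydrate 3.422 g; glycerol 15.900 g; biotin 0.725 mg; sodium pyruvate 2.433 g; arabinose 9.911 g

Scale factor relative to 1 L: 0.53.
magnesium chloride hexahydrate: 2.12 mmol/L × 203.3 g/mol × 0.53 L ÷ 1000 = 0.228 g
sodium succinate hexahydrate: 23.9 mmol/L × 270.14 g/mol × 0.53 L ÷ 1000 = 3.422 g
glycerol: 30 g/L × 0.53 L = 15.900 g
biotin: 5.6 µmol/L × 244.3 g/mol × 0.53 L ÷ 1000 = 0.725 mg
sodium pyruvate: 4.59 g/L × 0.53 L = 2.433 g
arabinose: 18.7 g/L × 0.53 L = 9.911 g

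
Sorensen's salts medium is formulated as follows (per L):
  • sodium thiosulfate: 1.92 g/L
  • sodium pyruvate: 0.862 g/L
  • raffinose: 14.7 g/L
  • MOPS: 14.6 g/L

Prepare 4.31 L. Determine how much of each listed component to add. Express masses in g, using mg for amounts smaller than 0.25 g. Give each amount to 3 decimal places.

sodium thiosulfate 8.275 g; sodium pyruvate 3.715 g; raffinose 63.357 g; MOPS 62.926 g

Scale factor relative to 1 L: 4.31.
sodium thiosulfate: 1.92 g/L × 4.31 L = 8.275 g
sodium pyruvate: 0.862 g/L × 4.31 L = 3.715 g
raffinose: 14.7 g/L × 4.31 L = 63.357 g
MOPS: 14.6 g/L × 4.31 L = 62.926 g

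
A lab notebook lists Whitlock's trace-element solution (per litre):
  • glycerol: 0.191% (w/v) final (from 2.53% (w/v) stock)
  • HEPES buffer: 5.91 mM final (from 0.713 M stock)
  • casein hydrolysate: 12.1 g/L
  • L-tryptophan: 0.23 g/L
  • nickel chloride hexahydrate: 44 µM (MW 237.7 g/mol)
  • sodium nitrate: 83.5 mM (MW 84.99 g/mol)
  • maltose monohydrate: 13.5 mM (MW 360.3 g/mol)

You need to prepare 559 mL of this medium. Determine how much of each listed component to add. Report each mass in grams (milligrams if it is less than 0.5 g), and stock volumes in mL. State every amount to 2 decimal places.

glycerol 42.20 mL; HEPES buffer 4.63 mL; casein hydrolysate 6.76 g; L-tryptophan 128.57 mg; nickel chloride hexahydrate 5.85 mg; sodium nitrate 3.97 g; maltose monohydrate 2.72 g

Target volume = 559 mL = 0.559 L.
glycerol: dilute stock: 0.191% ÷ 2.53% × 559 mL = 42.20 mL
HEPES buffer: dilute stock: 5.91 mM × 559 mL ÷ 713 mM = 4.63 mL
casein hydrolysate: 12.1 g/L × 0.559 L = 6.76 g
L-tryptophan: 0.23 g/L × 0.559 L = 0.12857 g = 128.57 mg
nickel chloride hexahydrate: 44 µmol/L × 237.7 g/mol × 0.559 L ÷ 1000 = 5.85 mg
sodium nitrate: 83.5 mmol/L × 84.99 g/mol × 0.559 L ÷ 1000 = 3.97 g
maltose monohydrate: 13.5 mmol/L × 360.3 g/mol × 0.559 L ÷ 1000 = 2.72 g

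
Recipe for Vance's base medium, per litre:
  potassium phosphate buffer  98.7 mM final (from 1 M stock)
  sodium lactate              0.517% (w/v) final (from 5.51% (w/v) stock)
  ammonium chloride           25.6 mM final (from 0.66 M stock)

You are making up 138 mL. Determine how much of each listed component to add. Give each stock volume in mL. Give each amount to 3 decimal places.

potassium phosphate buffer 13.621 mL; sodium lactate 12.948 mL; ammonium chloride 5.353 mL

Working volume: 138 mL = 0.138 L.
potassium phosphate buffer: C1V1 = C2V2 → 98.7 mM × 138 mL ÷ 1000 mM = 13.621 mL
sodium lactate: V = C2·V2/C1 = 0.517% ÷ 5.51% × 138 mL = 12.948 mL
ammonium chloride: V = C2·V2/C1 = 25.6 mM × 138 mL ÷ 660 mM = 5.353 mL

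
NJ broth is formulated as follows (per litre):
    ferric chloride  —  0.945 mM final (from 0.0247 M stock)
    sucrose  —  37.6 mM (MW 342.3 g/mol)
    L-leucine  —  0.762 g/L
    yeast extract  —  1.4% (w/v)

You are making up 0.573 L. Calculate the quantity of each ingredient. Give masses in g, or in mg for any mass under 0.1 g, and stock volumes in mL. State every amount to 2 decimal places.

Working volume: 0.573 L.
ferric chloride: C1V1 = C2V2 → 0.945 mM × 573 mL ÷ 24.7 mM = 21.92 mL
sucrose: 37.6 mmol/L × 342.3 g/mol × 0.573 L ÷ 1000 = 7.37 g
L-leucine: 0.762 g/L × 0.573 L = 0.44 g
yeast extract: 1.4 g per 100 mL × 573 mL ÷ 100 = 8.02 g

ferric chloride 21.92 mL; sucrose 7.37 g; L-leucine 0.44 g; yeast extract 8.02 g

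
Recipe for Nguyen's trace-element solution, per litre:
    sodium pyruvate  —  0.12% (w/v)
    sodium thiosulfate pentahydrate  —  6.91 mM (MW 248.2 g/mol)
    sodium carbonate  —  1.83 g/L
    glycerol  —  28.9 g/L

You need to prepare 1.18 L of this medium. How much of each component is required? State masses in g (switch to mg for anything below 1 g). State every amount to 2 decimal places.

Scale factor relative to 1 L: 1.18.
sodium pyruvate: 0.12 g per 100 mL × 1180 mL ÷ 100 = 1.42 g
sodium thiosulfate pentahydrate: 6.91 mmol/L × 248.2 g/mol × 1.18 L ÷ 1000 = 2.02 g
sodium carbonate: 1.83 g/L × 1.18 L = 2.16 g
glycerol: 28.9 g/L × 1.18 L = 34.10 g

sodium pyruvate 1.42 g; sodium thiosulfate pentahydrate 2.02 g; sodium carbonate 2.16 g; glycerol 34.10 g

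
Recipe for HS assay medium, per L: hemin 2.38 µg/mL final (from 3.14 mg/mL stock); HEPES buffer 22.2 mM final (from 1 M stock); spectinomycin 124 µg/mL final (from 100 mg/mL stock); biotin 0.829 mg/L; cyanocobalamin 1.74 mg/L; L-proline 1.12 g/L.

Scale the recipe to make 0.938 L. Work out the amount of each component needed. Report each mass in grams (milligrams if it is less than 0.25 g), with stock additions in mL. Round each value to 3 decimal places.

Scale factor relative to 1 L: 0.938.
hemin: dilute stock: 2.38 µg/mL × 938 mL ÷ 3140 µg/mL = 0.711 mL
HEPES buffer: C1V1 = C2V2 → 22.2 mM × 938 mL ÷ 1000 mM = 20.824 mL
spectinomycin: V = C2·V2/C1 = 124 µg/mL × 938 mL ÷ 100000 µg/mL = 1.163 mL
biotin: 0.829 mg/L × 0.938 L = 0.778 mg
cyanocobalamin: 1.74 mg/L × 0.938 L = 1.632 mg
L-proline: 1.12 g/L × 0.938 L = 1.051 g

hemin 0.711 mL; HEPES buffer 20.824 mL; spectinomycin 1.163 mL; biotin 0.778 mg; cyanocobalamin 1.632 mg; L-proline 1.051 g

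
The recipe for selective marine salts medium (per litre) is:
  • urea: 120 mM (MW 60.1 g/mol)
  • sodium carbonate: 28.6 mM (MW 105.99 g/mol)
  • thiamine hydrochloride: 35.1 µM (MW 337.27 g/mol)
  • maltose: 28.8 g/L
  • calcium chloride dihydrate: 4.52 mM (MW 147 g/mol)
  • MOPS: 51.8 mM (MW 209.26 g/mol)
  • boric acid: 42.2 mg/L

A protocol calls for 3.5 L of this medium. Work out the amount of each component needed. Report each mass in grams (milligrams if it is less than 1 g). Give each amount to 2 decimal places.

urea 25.24 g; sodium carbonate 10.61 g; thiamine hydrochloride 41.43 mg; maltose 100.80 g; calcium chloride dihydrate 2.33 g; MOPS 37.94 g; boric acid 147.70 mg

Working volume: 3.5 L.
urea: 120 mmol/L × 60.1 g/mol × 3.5 L ÷ 1000 = 25.24 g
sodium carbonate: 28.6 mmol/L × 105.99 g/mol × 3.5 L ÷ 1000 = 10.61 g
thiamine hydrochloride: 35.1 µmol/L × 337.27 g/mol × 3.5 L ÷ 1000 = 41.43 mg
maltose: 28.8 g/L × 3.5 L = 100.80 g
calcium chloride dihydrate: 4.52 mmol/L × 147 g/mol × 3.5 L ÷ 1000 = 2.33 g
MOPS: 51.8 mmol/L × 209.26 g/mol × 3.5 L ÷ 1000 = 37.94 g
boric acid: 42.2 mg/L × 3.5 L = 147.70 mg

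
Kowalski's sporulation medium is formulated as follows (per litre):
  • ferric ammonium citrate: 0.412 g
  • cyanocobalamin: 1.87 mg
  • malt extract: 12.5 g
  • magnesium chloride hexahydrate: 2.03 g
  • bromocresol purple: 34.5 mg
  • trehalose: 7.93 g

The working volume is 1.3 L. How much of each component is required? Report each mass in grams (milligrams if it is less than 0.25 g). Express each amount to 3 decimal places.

Scale factor = 1300 mL / 1000 mL = 1.3.
ferric ammonium citrate: 0.412 g × (1300 mL / 1000 mL) = 0.536 g
cyanocobalamin: 1.87 mg × (1300 mL / 1000 mL) = 2.431 mg
malt extract: 12.5 g × (1300 mL / 1000 mL) = 16.250 g
magnesium chloride hexahydrate: 2.03 g × (1300 mL / 1000 mL) = 2.639 g
bromocresol purple: 34.5 mg × (1300 mL / 1000 mL) = 44.850 mg
trehalose: 7.93 g × (1300 mL / 1000 mL) = 10.309 g

ferric ammonium citrate 0.536 g; cyanocobalamin 2.431 mg; malt extract 16.250 g; magnesium chloride hexahydrate 2.639 g; bromocresol purple 44.850 mg; trehalose 10.309 g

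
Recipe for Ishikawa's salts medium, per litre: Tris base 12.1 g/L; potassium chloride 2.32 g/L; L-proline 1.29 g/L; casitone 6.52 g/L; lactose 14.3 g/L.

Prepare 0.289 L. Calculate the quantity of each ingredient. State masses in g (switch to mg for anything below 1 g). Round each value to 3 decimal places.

Scale factor relative to 1 L: 0.289.
Tris base: 12.1 g/L × 0.289 L = 3.497 g
potassium chloride: 2.32 g/L × 0.289 L = 0.67048 g = 670.480 mg
L-proline: 1.29 g/L × 0.289 L = 0.37281 g = 372.810 mg
casitone: 6.52 g/L × 0.289 L = 1.884 g
lactose: 14.3 g/L × 0.289 L = 4.133 g

Tris base 3.497 g; potassium chloride 670.480 mg; L-proline 372.810 mg; casitone 1.884 g; lactose 4.133 g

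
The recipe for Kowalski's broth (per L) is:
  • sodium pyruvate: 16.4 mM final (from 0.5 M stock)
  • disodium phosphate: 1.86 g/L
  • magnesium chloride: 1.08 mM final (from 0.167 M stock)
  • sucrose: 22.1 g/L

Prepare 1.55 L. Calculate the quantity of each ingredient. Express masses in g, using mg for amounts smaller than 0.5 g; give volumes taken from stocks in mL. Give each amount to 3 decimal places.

Scale factor relative to 1 L: 1.55.
sodium pyruvate: V = C2·V2/C1 = 16.4 mM × 1550 mL ÷ 500 mM = 50.840 mL
disodium phosphate: 1.86 g/L × 1.55 L = 2.883 g
magnesium chloride: C1V1 = C2V2 → 1.08 mM × 1550 mL ÷ 167 mM = 10.024 mL
sucrose: 22.1 g/L × 1.55 L = 34.255 g

sodium pyruvate 50.840 mL; disodium phosphate 2.883 g; magnesium chloride 10.024 mL; sucrose 34.255 g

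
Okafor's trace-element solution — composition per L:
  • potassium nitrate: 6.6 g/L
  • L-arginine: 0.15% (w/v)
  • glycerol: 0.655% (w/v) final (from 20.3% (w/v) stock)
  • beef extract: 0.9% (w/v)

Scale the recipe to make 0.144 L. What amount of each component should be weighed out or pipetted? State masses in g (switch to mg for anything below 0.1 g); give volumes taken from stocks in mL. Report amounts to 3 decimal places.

potassium nitrate 0.950 g; L-arginine 0.216 g; glycerol 4.646 mL; beef extract 1.296 g

Working volume: 0.144 L.
potassium nitrate: 6.6 g/L × 0.144 L = 0.950 g
L-arginine: 0.15% w/v = 1.5 g/L → 1.5 × 0.144 L = 0.216 g
glycerol: dilute stock: 0.655% ÷ 20.3% × 144 mL = 4.646 mL
beef extract: 0.9% w/v = 9 g/L → 9 × 0.144 L = 1.296 g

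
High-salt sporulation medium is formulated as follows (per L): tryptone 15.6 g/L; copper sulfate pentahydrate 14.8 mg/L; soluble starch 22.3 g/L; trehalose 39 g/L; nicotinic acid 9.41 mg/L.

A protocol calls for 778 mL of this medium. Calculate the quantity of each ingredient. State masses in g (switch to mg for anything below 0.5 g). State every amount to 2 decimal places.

Target volume = 778 mL = 0.778 L.
tryptone: 15.6 g/L × 0.778 L = 12.14 g
copper sulfate pentahydrate: 14.8 mg/L × 0.778 L = 11.51 mg
soluble starch: 22.3 g/L × 0.778 L = 17.35 g
trehalose: 39 g/L × 0.778 L = 30.34 g
nicotinic acid: 9.41 mg/L × 0.778 L = 7.32 mg

tryptone 12.14 g; copper sulfate pentahydrate 11.51 mg; soluble starch 17.35 g; trehalose 30.34 g; nicotinic acid 7.32 mg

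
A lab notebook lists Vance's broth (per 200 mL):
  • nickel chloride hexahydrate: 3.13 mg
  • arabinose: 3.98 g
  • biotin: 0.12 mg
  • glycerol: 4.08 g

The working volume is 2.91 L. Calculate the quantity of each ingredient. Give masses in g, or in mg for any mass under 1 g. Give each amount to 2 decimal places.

nickel chloride hexahydrate 45.54 mg; arabinose 57.91 g; biotin 1.75 mg; glycerol 59.36 g

Scale factor = 2910 mL / 200 mL = 14.55.
nickel chloride hexahydrate: 3.13 mg × (2910 mL / 200 mL) = 45.54 mg
arabinose: 3.98 g × (2910 mL / 200 mL) = 57.91 g
biotin: 0.12 mg × (2910 mL / 200 mL) = 1.75 mg
glycerol: 4.08 g × (2910 mL / 200 mL) = 59.36 g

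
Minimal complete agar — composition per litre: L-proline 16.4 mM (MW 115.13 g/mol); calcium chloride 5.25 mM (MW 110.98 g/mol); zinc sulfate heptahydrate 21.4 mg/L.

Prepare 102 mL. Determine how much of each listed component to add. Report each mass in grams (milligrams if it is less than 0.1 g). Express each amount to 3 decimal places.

L-proline 0.193 g; calcium chloride 59.430 mg; zinc sulfate heptahydrate 2.183 mg

Scale factor relative to 1 L: 0.102.
L-proline: 16.4 mmol/L × 115.13 g/mol × 0.102 L ÷ 1000 = 0.193 g
calcium chloride: 5.25 mmol/L × 110.98 mg/mmol × 0.102 L = 59.430 mg
zinc sulfate heptahydrate: 21.4 mg/L × 0.102 L = 2.183 mg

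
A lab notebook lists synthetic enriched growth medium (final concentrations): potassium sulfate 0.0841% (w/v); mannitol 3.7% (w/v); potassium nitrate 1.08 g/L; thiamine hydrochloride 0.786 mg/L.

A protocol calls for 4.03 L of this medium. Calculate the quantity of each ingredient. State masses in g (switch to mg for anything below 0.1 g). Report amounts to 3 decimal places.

potassium sulfate 3.389 g; mannitol 149.110 g; potassium nitrate 4.352 g; thiamine hydrochloride 3.168 mg

Working volume: 4.03 L.
potassium sulfate: 0.0841% w/v = 0.841 g/L → 0.841 × 4.03 L = 3.389 g
mannitol: 3.7% w/v = 37 g/L → 37 × 4.03 L = 149.110 g
potassium nitrate: 1.08 g/L × 4.03 L = 4.352 g
thiamine hydrochloride: 0.786 mg/L × 4.03 L = 3.168 mg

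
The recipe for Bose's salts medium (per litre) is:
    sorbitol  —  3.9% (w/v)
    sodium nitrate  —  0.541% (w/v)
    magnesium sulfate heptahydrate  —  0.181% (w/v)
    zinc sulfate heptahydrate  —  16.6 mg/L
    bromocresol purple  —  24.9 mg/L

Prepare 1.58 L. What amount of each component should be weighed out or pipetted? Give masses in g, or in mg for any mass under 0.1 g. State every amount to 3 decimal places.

Scale factor relative to 1 L: 1.58.
sorbitol: 3.9% w/v = 39 g/L → 39 × 1.58 L = 61.620 g
sodium nitrate: 0.541% w/v = 5.41 g/L → 5.41 × 1.58 L = 8.548 g
magnesium sulfate heptahydrate: 0.181 g per 100 mL × 1580 mL ÷ 100 = 2.860 g
zinc sulfate heptahydrate: 16.6 mg/L × 1.58 L = 26.228 mg
bromocresol purple: 24.9 mg/L × 1.58 L = 39.342 mg

sorbitol 61.620 g; sodium nitrate 8.548 g; magnesium sulfate heptahydrate 2.860 g; zinc sulfate heptahydrate 26.228 mg; bromocresol purple 39.342 mg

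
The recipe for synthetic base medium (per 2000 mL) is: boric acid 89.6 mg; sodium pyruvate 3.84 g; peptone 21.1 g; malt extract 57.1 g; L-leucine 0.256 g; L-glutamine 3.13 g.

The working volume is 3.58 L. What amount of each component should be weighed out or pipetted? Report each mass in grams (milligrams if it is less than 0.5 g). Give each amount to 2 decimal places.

Ratio of target to recipe volume: 3580 / 2000 = 1.79.
boric acid: 89.6 mg × (3580 mL / 2000 mL) = 160.38 mg
sodium pyruvate: 3.84 g × (3580 mL / 2000 mL) = 6.87 g
peptone: 21.1 g × (3580 mL / 2000 mL) = 37.77 g
malt extract: 57.1 g × (3580 mL / 2000 mL) = 102.21 g
L-leucine: 0.256 g × (3580 mL / 2000 mL) = 0.45824 g = 458.24 mg
L-glutamine: 3.13 g × (3580 mL / 2000 mL) = 5.60 g

boric acid 160.38 mg; sodium pyruvate 6.87 g; peptone 37.77 g; malt extract 102.21 g; L-leucine 458.24 mg; L-glutamine 5.60 g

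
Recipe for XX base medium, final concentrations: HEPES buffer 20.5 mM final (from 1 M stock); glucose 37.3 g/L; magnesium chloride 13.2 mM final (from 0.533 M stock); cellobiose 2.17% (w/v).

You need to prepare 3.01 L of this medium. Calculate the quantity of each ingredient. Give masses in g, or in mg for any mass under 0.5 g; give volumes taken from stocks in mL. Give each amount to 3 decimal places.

HEPES buffer 61.705 mL; glucose 112.273 g; magnesium chloride 74.544 mL; cellobiose 65.317 g

Scale factor relative to 1 L: 3.01.
HEPES buffer: dilute stock: 20.5 mM × 3010 mL ÷ 1000 mM = 61.705 mL
glucose: 37.3 g/L × 3.01 L = 112.273 g
magnesium chloride: V = C2·V2/C1 = 13.2 mM × 3010 mL ÷ 533 mM = 74.544 mL
cellobiose: 2.17% w/v = 21.7 g/L → 21.7 × 3.01 L = 65.317 g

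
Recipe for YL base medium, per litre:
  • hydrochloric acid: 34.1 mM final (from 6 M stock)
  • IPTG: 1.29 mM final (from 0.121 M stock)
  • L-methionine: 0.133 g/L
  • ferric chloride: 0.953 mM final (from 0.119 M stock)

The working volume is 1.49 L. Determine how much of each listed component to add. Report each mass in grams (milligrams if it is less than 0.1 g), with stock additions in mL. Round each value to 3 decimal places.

Scale factor relative to 1 L: 1.49.
hydrochloric acid: V = C2·V2/C1 = 34.1 mM × 1490 mL ÷ 6000 mM = 8.468 mL
IPTG: dilute stock: 1.29 mM × 1490 mL ÷ 121 mM = 15.885 mL
L-methionine: 0.133 g/L × 1.49 L = 0.198 g
ferric chloride: dilute stock: 0.953 mM × 1490 mL ÷ 119 mM = 11.933 mL

hydrochloric acid 8.468 mL; IPTG 15.885 mL; L-methionine 0.198 g; ferric chloride 11.933 mL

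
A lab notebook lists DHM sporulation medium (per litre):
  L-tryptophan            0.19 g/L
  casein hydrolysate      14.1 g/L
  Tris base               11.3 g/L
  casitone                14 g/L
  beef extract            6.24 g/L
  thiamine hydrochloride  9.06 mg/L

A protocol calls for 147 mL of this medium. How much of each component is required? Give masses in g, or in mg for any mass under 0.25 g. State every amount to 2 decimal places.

Scale factor relative to 1 L: 0.147.
L-tryptophan: 0.19 g/L × 0.147 L = 0.02793 g = 27.93 mg
casein hydrolysate: 14.1 g/L × 0.147 L = 2.07 g
Tris base: 11.3 g/L × 0.147 L = 1.66 g
casitone: 14 g/L × 0.147 L = 2.06 g
beef extract: 6.24 g/L × 0.147 L = 0.92 g
thiamine hydrochloride: 9.06 mg/L × 0.147 L = 1.33 mg

L-tryptophan 27.93 mg; casein hydrolysate 2.07 g; Tris base 1.66 g; casitone 2.06 g; beef extract 0.92 g; thiamine hydrochloride 1.33 mg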